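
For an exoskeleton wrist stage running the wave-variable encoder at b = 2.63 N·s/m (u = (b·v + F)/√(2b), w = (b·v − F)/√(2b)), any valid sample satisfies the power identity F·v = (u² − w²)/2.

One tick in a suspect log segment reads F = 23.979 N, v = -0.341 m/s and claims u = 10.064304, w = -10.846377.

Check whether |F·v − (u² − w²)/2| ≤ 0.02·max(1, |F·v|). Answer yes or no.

yes

F·v = 23.979×(-0.341) = -8.176839 W.
(u² − w²)/2 = (101.290215 − 117.643894)/2 = -8.176840 W.
|Δ| = 0.000001;  2% of max(1, |F·v|) = 0.163537.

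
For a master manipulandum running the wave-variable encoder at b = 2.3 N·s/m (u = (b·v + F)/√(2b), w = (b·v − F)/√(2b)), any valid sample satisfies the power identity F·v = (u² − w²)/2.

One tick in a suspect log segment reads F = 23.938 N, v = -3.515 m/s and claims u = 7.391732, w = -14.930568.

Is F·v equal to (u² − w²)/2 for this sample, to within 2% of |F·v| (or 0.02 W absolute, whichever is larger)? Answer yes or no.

yes

F·v = 23.938×(-3.515) = -84.142070 W.
(u² − w²)/2 = (54.637702 − 222.921861)/2 = -84.142079 W.
|Δ| = 0.000009;  2% of max(1, |F·v|) = 1.682841.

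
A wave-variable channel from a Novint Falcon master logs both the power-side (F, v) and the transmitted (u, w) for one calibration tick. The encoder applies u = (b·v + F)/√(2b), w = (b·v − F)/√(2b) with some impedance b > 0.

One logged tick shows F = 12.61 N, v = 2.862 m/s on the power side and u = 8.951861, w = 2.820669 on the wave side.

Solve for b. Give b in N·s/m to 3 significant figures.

u + w = 11.772530;  u + w = √(2b)·v, so √(2b) = 11.772530/2.862 = 4.113393.
b = (√(2b))²/2 = 16.920000/2 = 8.460000.
(Check via u − w = 2F/√(2b): u − w = 6.131192, 2F/√(2b) = 6.131192.)

b = 8.46 N·s/m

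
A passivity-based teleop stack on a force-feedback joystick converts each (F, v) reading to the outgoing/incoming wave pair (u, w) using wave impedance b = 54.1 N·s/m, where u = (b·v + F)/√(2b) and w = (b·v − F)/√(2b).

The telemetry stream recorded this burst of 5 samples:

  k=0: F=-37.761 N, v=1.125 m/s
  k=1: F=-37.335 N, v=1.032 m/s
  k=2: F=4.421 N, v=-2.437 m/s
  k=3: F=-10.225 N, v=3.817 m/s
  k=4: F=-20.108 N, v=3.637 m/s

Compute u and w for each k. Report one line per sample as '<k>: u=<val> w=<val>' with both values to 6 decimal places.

k=0: b·v=54.1×1.125=60.862500; √(2b)=10.401923; u=(60.862500+(-37.761))/10.401923=2.220887, w=(60.862500−(-37.761))/10.401923=9.481276
k=1: b·v=54.1×1.032=55.831200; √(2b)=10.401923; u=(55.831200+(-37.335))/10.401923=1.778152, w=(55.831200−(-37.335))/10.401923=8.956632
k=2: b·v=54.1×(-2.437)=-131.841700; √(2b)=10.401923; u=(-131.841700+4.421)/10.401923=-12.249725, w=(-131.841700−4.421)/10.401923=-13.099761
k=3: b·v=54.1×3.817=206.499700; √(2b)=10.401923; u=(206.499700+(-10.225))/10.401923=18.869079, w=(206.499700−(-10.225))/10.401923=20.835061
k=4: b·v=54.1×3.637=196.761700; √(2b)=10.401923; u=(196.761700+(-20.108))/10.401923=16.982793, w=(196.761700−(-20.108))/10.401923=20.849001

0: u=2.220887 w=9.481276
1: u=1.778152 w=8.956632
2: u=-12.249725 w=-13.099761
3: u=18.869079 w=20.835061
4: u=16.982793 w=20.849001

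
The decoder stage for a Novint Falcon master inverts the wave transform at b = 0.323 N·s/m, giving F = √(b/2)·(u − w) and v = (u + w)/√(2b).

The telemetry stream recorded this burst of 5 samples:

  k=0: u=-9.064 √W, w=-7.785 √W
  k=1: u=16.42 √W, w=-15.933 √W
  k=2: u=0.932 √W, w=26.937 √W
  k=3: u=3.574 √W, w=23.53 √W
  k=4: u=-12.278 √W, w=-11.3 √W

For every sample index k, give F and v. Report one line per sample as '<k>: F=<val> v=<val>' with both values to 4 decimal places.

k=0: u−w=-1.2790, u+w=-16.8490; √(b/2)=0.4019, √(2b)=0.8037; F=0.4019×(-1.279)=-0.5140, v=-16.8490/0.8037=-20.9632
k=1: u−w=32.3530, u+w=0.4870; √(b/2)=0.4019, √(2b)=0.8037; F=0.4019×32.353=13.0017, v=0.4870/0.8037=0.6059
k=2: u−w=-26.0050, u+w=27.8690; √(b/2)=0.4019, √(2b)=0.8037; F=0.4019×(-26.005)=-10.4506, v=27.8690/0.8037=34.6741
k=3: u−w=-19.9560, u+w=27.1040; √(b/2)=0.4019, √(2b)=0.8037; F=0.4019×(-19.956)=-8.0197, v=27.1040/0.8037=33.7223
k=4: u−w=-0.9780, u+w=-23.5780; √(b/2)=0.4019, √(2b)=0.8037; F=0.4019×(-0.978)=-0.3930, v=-23.5780/0.8037=-29.3353

0: F=-0.5140 v=-20.9632
1: F=13.0017 v=0.6059
2: F=-10.4506 v=34.6741
3: F=-8.0197 v=33.7223
4: F=-0.3930 v=-29.3353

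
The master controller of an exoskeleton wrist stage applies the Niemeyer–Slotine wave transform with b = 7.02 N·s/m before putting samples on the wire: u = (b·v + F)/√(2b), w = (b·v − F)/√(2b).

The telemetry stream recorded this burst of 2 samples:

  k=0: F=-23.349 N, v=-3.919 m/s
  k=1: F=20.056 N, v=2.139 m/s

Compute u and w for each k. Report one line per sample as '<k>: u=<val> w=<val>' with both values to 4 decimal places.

k=0: b·v=7.02×(-3.919)=-27.5114; √(2b)=3.7470; u=(-27.5114+(-23.349))/3.7470=-13.5736, w=(-27.5114−(-23.349))/3.7470=-1.1109
k=1: b·v=7.02×2.139=15.0158; √(2b)=3.7470; u=(15.0158+20.056)/3.7470=9.3600, w=(15.0158−20.056)/3.7470=-1.3451

0: u=-13.5736 w=-1.1109
1: u=9.3600 w=-1.3451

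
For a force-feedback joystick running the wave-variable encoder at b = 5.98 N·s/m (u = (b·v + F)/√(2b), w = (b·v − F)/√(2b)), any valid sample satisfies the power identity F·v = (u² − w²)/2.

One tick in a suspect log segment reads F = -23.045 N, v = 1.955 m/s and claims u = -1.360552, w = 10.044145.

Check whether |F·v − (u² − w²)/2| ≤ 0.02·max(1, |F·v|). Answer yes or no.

no

F·v = (-23.045)×1.955 = -45.052975 W.
(u² − w²)/2 = (1.851102 − 100.884849)/2 = -49.516874 W.
|Δ| = 4.463899;  2% of max(1, |F·v|) = 0.901060.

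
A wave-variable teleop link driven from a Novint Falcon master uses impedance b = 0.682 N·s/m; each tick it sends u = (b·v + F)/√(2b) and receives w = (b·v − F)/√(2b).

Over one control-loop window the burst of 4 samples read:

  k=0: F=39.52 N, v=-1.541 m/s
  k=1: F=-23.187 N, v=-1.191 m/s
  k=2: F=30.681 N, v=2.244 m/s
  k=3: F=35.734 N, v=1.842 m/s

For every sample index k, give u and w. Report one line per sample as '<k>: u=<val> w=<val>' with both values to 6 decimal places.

0: u=32.938525 w=-34.738265
1: u=-20.549000 w=19.158027
2: u=27.580525 w=-24.959748
3: u=31.672330 w=-29.521050

k=0: b·v=0.682×(-1.541)=-1.050962; √(2b)=1.167904; u=(-1.050962+39.52)/1.167904=32.938525, w=(-1.050962−39.52)/1.167904=-34.738265
k=1: b·v=0.682×(-1.191)=-0.812262; √(2b)=1.167904; u=(-0.812262+(-23.187))/1.167904=-20.549000, w=(-0.812262−(-23.187))/1.167904=19.158027
k=2: b·v=0.682×2.244=1.530408; √(2b)=1.167904; u=(1.530408+30.681)/1.167904=27.580525, w=(1.530408−30.681)/1.167904=-24.959748
k=3: b·v=0.682×1.842=1.256244; √(2b)=1.167904; u=(1.256244+35.734)/1.167904=31.672330, w=(1.256244−35.734)/1.167904=-29.521050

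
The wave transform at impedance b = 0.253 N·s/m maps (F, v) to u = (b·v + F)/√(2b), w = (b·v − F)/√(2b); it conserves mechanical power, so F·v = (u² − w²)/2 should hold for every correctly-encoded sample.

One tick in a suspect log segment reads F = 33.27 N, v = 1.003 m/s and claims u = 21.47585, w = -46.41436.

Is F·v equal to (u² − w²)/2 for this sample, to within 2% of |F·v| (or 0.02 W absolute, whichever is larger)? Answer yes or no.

no

F·v = 33.27×1.003 = 33.3698 W.
(u² − w²)/2 = (461.2121 − 2154.2928)/2 = -846.5403 W.
|Δ| = 879.9102;  2% of max(1, |F·v|) = 0.6674.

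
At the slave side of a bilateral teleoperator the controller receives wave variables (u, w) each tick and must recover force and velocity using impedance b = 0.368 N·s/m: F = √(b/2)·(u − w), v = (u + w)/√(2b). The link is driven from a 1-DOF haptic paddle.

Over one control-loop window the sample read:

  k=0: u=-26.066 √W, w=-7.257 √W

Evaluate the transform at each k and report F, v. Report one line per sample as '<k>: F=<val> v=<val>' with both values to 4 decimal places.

k=0: u−w=-18.8090, u+w=-33.3230; √(b/2)=0.4290, √(2b)=0.8579; F=0.4290×(-18.809)=-8.0682, v=-33.3230/0.8579=-38.8423

0: F=-8.0682 v=-38.8423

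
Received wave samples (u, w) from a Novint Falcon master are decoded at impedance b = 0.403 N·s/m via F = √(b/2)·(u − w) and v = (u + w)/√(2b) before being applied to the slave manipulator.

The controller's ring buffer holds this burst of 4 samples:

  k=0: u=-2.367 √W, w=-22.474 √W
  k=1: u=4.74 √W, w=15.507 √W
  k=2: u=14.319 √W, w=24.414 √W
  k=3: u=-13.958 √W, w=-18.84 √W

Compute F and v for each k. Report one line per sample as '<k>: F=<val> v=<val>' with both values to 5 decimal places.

k=0: u−w=20.10700, u+w=-24.84100; √(b/2)=0.44889, √(2b)=0.89778; F=0.44889×20.107=9.02578, v=-24.84100/0.89778=-27.66952
k=1: u−w=-10.76700, u+w=20.24700; √(b/2)=0.44889, √(2b)=0.89778; F=0.44889×(-10.767)=-4.83317, v=20.24700/0.89778=22.55242
k=2: u−w=-10.09500, u+w=38.73300; √(b/2)=0.44889, √(2b)=0.89778; F=0.44889×(-10.095)=-4.53152, v=38.73300/0.89778=43.14333
k=3: u−w=4.88200, u+w=-32.79800; √(b/2)=0.44889, √(2b)=0.89778; F=0.44889×4.882=2.19147, v=-32.79800/0.89778=-36.53254

0: F=9.02578 v=-27.66952
1: F=-4.83317 v=22.55242
2: F=-4.53152 v=43.14333
3: F=2.19147 v=-36.53254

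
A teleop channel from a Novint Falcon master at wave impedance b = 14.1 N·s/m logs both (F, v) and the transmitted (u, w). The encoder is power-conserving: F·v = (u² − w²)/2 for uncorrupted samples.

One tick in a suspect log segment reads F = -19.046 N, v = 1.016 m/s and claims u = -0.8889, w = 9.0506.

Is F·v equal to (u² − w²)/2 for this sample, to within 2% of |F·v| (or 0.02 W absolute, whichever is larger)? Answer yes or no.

F·v = (-19.046)×1.016 = -19.3507 W.
(u² − w²)/2 = (0.7901 − 81.9134)/2 = -40.5616 W.
|Δ| = 21.2109;  2% of max(1, |F·v|) = 0.3870.

no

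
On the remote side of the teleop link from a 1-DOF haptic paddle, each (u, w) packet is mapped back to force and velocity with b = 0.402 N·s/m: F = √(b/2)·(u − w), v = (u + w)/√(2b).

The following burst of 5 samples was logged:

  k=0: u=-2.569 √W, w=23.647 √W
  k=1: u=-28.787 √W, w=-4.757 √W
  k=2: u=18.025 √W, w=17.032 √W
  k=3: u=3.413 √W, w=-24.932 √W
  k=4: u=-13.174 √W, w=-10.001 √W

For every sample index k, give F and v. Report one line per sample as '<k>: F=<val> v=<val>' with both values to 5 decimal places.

0: F=-11.75343 v=23.50723
1: F=-10.77338 v=-37.40992
2: F=0.44519 v=39.09730
3: F=12.70792 v=-23.99905
4: F=-1.42255 v=-25.84590

k=0: u−w=-26.21600, u+w=21.07800; √(b/2)=0.44833, √(2b)=0.89666; F=0.44833×(-26.216)=-11.75343, v=21.07800/0.89666=23.50723
k=1: u−w=-24.03000, u+w=-33.54400; √(b/2)=0.44833, √(2b)=0.89666; F=0.44833×(-24.03)=-10.77338, v=-33.54400/0.89666=-37.40992
k=2: u−w=0.99300, u+w=35.05700; √(b/2)=0.44833, √(2b)=0.89666; F=0.44833×0.993=0.44519, v=35.05700/0.89666=39.09730
k=3: u−w=28.34500, u+w=-21.51900; √(b/2)=0.44833, √(2b)=0.89666; F=0.44833×28.345=12.70792, v=-21.51900/0.89666=-23.99905
k=4: u−w=-3.17300, u+w=-23.17500; √(b/2)=0.44833, √(2b)=0.89666; F=0.44833×(-3.173)=-1.42255, v=-23.17500/0.89666=-25.84590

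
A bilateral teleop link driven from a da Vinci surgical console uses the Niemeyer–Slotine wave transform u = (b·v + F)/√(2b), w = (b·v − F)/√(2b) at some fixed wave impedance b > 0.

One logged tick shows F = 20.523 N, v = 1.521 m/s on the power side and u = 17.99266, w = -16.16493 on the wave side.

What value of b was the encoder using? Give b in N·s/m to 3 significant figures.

b = 0.722 N·s/m

u + w = 1.82773;  u + w = √(2b)·v, so √(2b) = 1.82773/1.521 = 1.20166.
b = (√(2b))²/2 = 1.44399/2 = 0.72200.
(Check via u − w = 2F/√(2b): u − w = 34.15759, 2F/√(2b) = 34.15765.)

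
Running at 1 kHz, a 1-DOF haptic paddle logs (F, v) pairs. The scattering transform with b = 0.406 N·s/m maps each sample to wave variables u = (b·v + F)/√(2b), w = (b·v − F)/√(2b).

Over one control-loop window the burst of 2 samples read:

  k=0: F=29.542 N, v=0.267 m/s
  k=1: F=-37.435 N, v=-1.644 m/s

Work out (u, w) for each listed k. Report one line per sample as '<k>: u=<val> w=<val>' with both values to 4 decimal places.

k=0: b·v=0.406×0.267=0.1084; √(2b)=0.9011; u=(0.1084+29.542)/0.9011=32.9043, w=(0.1084−29.542)/0.9011=-32.6637
k=1: b·v=0.406×(-1.644)=-0.6675; √(2b)=0.9011; u=(-0.6675+(-37.435))/0.9011=-42.2839, w=(-0.6675−(-37.435))/0.9011=40.8025

0: u=32.9043 w=-32.6637
1: u=-42.2839 w=40.8025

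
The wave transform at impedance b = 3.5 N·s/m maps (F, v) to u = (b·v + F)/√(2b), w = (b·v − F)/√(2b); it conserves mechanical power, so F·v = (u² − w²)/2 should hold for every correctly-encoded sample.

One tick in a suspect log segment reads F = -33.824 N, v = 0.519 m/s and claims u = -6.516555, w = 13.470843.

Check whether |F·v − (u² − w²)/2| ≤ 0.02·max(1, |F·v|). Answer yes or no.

F·v = (-33.824)×0.519 = -17.554656 W.
(u² − w²)/2 = (42.465489 − 181.463611)/2 = -69.499061 W.
|Δ| = 51.944405;  2% of max(1, |F·v|) = 0.351093.

no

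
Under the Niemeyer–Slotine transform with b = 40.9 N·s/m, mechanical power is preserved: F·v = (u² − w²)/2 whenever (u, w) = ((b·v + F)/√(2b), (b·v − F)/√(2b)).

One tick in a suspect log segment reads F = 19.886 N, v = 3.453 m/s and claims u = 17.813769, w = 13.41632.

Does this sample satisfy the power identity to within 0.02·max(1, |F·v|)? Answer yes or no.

yes

F·v = 19.886×3.453 = 68.666358 W.
(u² − w²)/2 = (317.330366 − 179.997642)/2 = 68.666362 W.
|Δ| = 0.000004;  2% of max(1, |F·v|) = 1.373327.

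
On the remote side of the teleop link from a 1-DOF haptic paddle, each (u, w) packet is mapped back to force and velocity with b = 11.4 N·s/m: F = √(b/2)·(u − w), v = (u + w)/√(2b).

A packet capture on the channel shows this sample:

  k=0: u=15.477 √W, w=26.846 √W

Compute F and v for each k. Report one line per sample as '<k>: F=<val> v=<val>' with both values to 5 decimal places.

0: F=-27.14312 v=8.86358

k=0: u−w=-11.36900, u+w=42.32300; √(b/2)=2.38747, √(2b)=4.77493; F=2.38747×(-11.369)=-27.14312, v=42.32300/4.77493=8.86358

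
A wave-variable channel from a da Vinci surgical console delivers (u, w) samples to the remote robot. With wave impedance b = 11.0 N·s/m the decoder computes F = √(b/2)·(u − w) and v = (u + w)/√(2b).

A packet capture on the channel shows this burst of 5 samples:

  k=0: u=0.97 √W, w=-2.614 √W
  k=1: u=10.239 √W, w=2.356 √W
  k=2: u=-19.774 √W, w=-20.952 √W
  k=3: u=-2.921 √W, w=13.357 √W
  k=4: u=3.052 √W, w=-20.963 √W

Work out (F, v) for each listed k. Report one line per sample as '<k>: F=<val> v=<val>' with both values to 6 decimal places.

0: F=8.405225 v=-0.350502
1: F=18.487274 v=2.685263
2: F=2.762655 v=-8.682812
3: F=-38.175294 v=2.224963
4: F=56.320167 v=-3.818638

k=0: u−w=3.584000, u+w=-1.644000; √(b/2)=2.345208, √(2b)=4.690416; F=2.345208×3.584=8.405225, v=-1.644000/4.690416=-0.350502
k=1: u−w=7.883000, u+w=12.595000; √(b/2)=2.345208, √(2b)=4.690416; F=2.345208×7.883=18.487274, v=12.595000/4.690416=2.685263
k=2: u−w=1.178000, u+w=-40.726000; √(b/2)=2.345208, √(2b)=4.690416; F=2.345208×1.178=2.762655, v=-40.726000/4.690416=-8.682812
k=3: u−w=-16.278000, u+w=10.436000; √(b/2)=2.345208, √(2b)=4.690416; F=2.345208×(-16.278)=-38.175294, v=10.436000/4.690416=2.224963
k=4: u−w=24.015000, u+w=-17.911000; √(b/2)=2.345208, √(2b)=4.690416; F=2.345208×24.015=56.320167, v=-17.911000/4.690416=-3.818638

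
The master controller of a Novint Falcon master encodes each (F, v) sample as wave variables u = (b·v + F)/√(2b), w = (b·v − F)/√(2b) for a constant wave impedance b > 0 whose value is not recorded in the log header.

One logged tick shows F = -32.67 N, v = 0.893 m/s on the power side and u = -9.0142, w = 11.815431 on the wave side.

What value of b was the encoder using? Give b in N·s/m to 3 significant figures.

b = 4.92 N·s/m

u + w = 2.801231;  u + w = √(2b)·v, so √(2b) = 2.801231/0.893 = 3.136877.
b = (√(2b))²/2 = 9.839996/2 = 4.919998.
(Check via u − w = 2F/√(2b): u − w = -20.829631, 2F/√(2b) = -20.829635.)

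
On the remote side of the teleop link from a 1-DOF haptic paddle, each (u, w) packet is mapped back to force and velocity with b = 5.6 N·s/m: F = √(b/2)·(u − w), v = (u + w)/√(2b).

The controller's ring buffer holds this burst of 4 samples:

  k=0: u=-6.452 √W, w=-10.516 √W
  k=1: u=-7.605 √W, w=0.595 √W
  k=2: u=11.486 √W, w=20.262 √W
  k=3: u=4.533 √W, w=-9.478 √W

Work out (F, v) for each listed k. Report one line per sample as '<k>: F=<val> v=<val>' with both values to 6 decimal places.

k=0: u−w=4.064000, u+w=-16.968000; √(b/2)=1.673320, √(2b)=3.346640; F=1.673320×4.064=6.800373, v=-16.968000/3.346640=-5.070160
k=1: u−w=-8.200000, u+w=-7.010000; √(b/2)=1.673320, √(2b)=3.346640; F=1.673320×(-8.2)=-13.721224, v=-7.010000/3.346640=-2.094638
k=2: u−w=-8.776000, u+w=31.748000; √(b/2)=1.673320, √(2b)=3.346640; F=1.673320×(-8.776)=-14.685057, v=31.748000/3.346640=9.486529
k=3: u−w=14.011000, u+w=-4.945000; √(b/2)=1.673320, √(2b)=3.346640; F=1.673320×14.011=23.444887, v=-4.945000/3.346640=-1.477601

0: F=6.800373 v=-5.070160
1: F=-13.721224 v=-2.094638
2: F=-14.685057 v=9.486529
3: F=23.444887 v=-1.477601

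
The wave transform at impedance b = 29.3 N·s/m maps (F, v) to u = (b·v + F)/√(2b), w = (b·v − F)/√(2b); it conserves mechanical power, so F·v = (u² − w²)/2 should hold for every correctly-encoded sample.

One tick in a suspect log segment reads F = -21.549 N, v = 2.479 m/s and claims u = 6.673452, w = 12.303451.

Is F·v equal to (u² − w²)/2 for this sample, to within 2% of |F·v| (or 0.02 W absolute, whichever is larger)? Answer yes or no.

F·v = (-21.549)×2.479 = -53.419971 W.
(u² − w²)/2 = (44.534962 − 151.374907)/2 = -53.419972 W.
|Δ| = 0.000001;  2% of max(1, |F·v|) = 1.068399.

yes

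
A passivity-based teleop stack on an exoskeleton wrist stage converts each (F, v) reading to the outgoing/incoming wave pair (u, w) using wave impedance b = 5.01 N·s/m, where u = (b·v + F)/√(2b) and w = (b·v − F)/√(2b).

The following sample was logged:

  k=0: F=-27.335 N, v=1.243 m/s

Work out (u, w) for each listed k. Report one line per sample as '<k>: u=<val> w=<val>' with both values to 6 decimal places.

0: u=-6.668135 w=10.602775

k=0: b·v=5.01×1.243=6.227430; √(2b)=3.165438; u=(6.227430+(-27.335))/3.165438=-6.668135, w=(6.227430−(-27.335))/3.165438=10.602775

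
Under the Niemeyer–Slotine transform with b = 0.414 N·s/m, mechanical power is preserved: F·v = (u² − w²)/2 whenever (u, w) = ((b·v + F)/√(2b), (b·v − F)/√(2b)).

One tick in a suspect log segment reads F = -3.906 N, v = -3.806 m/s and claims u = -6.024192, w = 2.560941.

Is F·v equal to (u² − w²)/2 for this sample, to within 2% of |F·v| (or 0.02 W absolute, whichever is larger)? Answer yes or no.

yes

F·v = (-3.906)×(-3.806) = 14.866236 W.
(u² − w²)/2 = (36.290889 − 6.558419)/2 = 14.866235 W.
|Δ| = 0.000001;  2% of max(1, |F·v|) = 0.297325.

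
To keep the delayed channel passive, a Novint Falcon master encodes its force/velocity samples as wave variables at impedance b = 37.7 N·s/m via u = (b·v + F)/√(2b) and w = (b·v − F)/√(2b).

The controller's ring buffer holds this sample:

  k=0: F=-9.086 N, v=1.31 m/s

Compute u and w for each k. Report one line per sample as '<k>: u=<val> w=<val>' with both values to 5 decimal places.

0: u=4.64120 w=6.73395

k=0: b·v=37.7×1.31=49.38700; √(2b)=8.68332; u=(49.38700+(-9.086))/8.68332=4.64120, w=(49.38700−(-9.086))/8.68332=6.73395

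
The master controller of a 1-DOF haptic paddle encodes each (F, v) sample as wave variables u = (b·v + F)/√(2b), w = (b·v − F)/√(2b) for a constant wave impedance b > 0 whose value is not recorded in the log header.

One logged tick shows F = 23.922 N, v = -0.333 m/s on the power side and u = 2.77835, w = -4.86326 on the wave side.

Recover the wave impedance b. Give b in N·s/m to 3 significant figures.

b = 19.6 N·s/m

u + w = -2.08491;  u + w = √(2b)·v, so √(2b) = -2.08491/(-0.333) = 6.26099.
b = (√(2b))²/2 = 39.20001/2 = 19.60000.
(Check via u − w = 2F/√(2b): u − w = 7.64161, 2F/√(2b) = 7.64160.)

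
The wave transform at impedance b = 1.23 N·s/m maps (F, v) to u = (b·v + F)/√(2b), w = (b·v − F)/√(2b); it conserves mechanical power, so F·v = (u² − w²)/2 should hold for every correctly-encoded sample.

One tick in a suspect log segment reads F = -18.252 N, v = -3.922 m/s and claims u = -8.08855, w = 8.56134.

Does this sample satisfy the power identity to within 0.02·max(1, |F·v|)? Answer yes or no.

F·v = (-18.252)×(-3.922) = 71.5843 W.
(u² − w²)/2 = (65.4246 − 73.2965)/2 = -3.9360 W.
|Δ| = 75.5203;  2% of max(1, |F·v|) = 1.4317.

no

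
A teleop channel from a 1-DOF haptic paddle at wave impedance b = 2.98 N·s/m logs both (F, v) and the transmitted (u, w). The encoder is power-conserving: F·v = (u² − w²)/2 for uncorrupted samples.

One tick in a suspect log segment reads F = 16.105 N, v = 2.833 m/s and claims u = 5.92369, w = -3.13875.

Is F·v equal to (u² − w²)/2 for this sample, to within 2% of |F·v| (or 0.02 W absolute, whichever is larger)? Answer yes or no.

no

F·v = 16.105×2.833 = 45.62547 W.
(u² − w²)/2 = (35.09010 − 9.85175)/2 = 12.61918 W.
|Δ| = 33.00629;  2% of max(1, |F·v|) = 0.91251.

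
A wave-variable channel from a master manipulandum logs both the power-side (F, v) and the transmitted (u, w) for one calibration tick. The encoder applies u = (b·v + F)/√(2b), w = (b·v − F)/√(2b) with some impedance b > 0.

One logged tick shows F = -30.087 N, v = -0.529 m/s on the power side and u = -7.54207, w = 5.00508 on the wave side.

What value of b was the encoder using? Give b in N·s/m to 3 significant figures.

u + w = -2.5370;  u + w = √(2b)·v, so √(2b) = -2.5370/(-0.529) = 4.7958.
b = (√(2b))²/2 = 22.9999/2 = 11.5000.
(Check via u − w = 2F/√(2b): u − w = -12.5472, 2F/√(2b) = -12.5472.)

b = 11.5 N·s/m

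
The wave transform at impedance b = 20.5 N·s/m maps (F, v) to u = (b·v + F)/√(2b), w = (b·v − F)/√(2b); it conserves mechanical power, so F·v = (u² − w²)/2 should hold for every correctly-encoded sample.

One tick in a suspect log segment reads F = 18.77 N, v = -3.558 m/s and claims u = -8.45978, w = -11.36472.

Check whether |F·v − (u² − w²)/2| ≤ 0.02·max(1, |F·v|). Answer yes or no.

F·v = 18.77×(-3.558) = -66.7837 W.
(u² − w²)/2 = (71.5679 − 129.1569)/2 = -28.7945 W.
|Δ| = 37.9892;  2% of max(1, |F·v|) = 1.3357.

no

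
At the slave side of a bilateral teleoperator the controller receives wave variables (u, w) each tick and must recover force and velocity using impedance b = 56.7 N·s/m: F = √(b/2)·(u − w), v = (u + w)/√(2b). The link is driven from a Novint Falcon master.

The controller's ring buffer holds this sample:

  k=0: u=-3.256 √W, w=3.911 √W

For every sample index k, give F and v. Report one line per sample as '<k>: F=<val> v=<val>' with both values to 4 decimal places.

0: F=-38.1605 v=0.0615

k=0: u−w=-7.1670, u+w=0.6550; √(b/2)=5.3245, √(2b)=10.6489; F=5.3245×(-7.167)=-38.1605, v=0.6550/10.6489=0.0615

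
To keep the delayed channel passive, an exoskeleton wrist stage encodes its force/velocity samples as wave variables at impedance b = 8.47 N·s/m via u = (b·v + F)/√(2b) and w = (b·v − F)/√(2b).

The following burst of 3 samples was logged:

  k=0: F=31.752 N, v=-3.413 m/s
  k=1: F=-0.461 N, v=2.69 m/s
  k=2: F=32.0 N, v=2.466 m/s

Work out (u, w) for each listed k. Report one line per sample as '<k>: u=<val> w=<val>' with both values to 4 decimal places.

0: u=0.6910 w=-14.7383
1: u=5.4238 w=5.6478
2: u=12.8497 w=-2.7001

k=0: b·v=8.47×(-3.413)=-28.9081; √(2b)=4.1158; u=(-28.9081+31.752)/4.1158=0.6910, w=(-28.9081−31.752)/4.1158=-14.7383
k=1: b·v=8.47×2.69=22.7843; √(2b)=4.1158; u=(22.7843+(-0.461))/4.1158=5.4238, w=(22.7843−(-0.461))/4.1158=5.6478
k=2: b·v=8.47×2.466=20.8870; √(2b)=4.1158; u=(20.8870+32.0)/4.1158=12.8497, w=(20.8870−32.0)/4.1158=-2.7001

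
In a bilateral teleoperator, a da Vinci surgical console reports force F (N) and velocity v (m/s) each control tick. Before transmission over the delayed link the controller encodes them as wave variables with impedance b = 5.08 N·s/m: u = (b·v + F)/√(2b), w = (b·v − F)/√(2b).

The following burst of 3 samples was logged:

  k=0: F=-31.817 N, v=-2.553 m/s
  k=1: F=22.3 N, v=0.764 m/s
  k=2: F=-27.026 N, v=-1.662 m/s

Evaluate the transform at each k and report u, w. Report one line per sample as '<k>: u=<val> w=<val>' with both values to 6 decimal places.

0: u=-14.050693 w=5.913068
1: u=8.213748 w=-5.778517
2: u=-11.127602 w=5.830018

k=0: b·v=5.08×(-2.553)=-12.969240; √(2b)=3.187475; u=(-12.969240+(-31.817))/3.187475=-14.050693, w=(-12.969240−(-31.817))/3.187475=5.913068
k=1: b·v=5.08×0.764=3.881120; √(2b)=3.187475; u=(3.881120+22.3)/3.187475=8.213748, w=(3.881120−22.3)/3.187475=-5.778517
k=2: b·v=5.08×(-1.662)=-8.442960; √(2b)=3.187475; u=(-8.442960+(-27.026))/3.187475=-11.127602, w=(-8.442960−(-27.026))/3.187475=5.830018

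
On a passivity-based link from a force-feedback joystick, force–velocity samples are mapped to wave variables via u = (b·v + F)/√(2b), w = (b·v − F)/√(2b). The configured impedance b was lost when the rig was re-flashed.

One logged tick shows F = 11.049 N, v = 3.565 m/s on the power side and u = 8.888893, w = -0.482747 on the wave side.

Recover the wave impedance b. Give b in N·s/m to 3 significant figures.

b = 2.78 N·s/m

u + w = 8.406146;  u + w = √(2b)·v, so √(2b) = 8.406146/3.565 = 2.357965.
b = (√(2b))²/2 = 5.560000/2 = 2.780000.
(Check via u − w = 2F/√(2b): u − w = 9.371640, 2F/√(2b) = 9.371640.)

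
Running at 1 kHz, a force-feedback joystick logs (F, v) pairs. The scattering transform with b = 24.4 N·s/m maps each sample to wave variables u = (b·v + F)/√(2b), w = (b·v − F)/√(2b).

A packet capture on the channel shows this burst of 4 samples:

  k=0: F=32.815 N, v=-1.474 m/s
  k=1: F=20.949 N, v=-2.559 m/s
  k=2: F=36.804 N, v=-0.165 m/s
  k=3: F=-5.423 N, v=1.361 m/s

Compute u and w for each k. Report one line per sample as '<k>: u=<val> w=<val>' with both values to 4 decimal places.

k=0: b·v=24.4×(-1.474)=-35.9656; √(2b)=6.9857; u=(-35.9656+32.815)/6.9857=-0.4510, w=(-35.9656−32.815)/6.9857=-9.8459
k=1: b·v=24.4×(-2.559)=-62.4396; √(2b)=6.9857; u=(-62.4396+20.949)/6.9857=-5.9394, w=(-62.4396−20.949)/6.9857=-11.9370
k=2: b·v=24.4×(-0.165)=-4.0260; √(2b)=6.9857; u=(-4.0260+36.804)/6.9857=4.6922, w=(-4.0260−36.804)/6.9857=-5.8448
k=3: b·v=24.4×1.361=33.2084; √(2b)=6.9857; u=(33.2084+(-5.423))/6.9857=3.9775, w=(33.2084−(-5.423))/6.9857=5.5301

0: u=-0.4510 w=-9.8459
1: u=-5.9394 w=-11.9370
2: u=4.6922 w=-5.8448
3: u=3.9775 w=5.5301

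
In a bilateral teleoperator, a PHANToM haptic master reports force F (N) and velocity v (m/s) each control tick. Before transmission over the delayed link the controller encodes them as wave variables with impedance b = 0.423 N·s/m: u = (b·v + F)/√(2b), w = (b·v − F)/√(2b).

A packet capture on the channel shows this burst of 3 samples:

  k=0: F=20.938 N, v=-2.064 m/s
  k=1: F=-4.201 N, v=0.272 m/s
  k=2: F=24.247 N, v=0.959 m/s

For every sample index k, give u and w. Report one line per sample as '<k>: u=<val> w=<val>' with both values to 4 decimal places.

0: u=21.8149 w=-23.7133
1: u=-4.4423 w=4.6925
2: u=26.8027 w=-25.9206

k=0: b·v=0.423×(-2.064)=-0.8731; √(2b)=0.9198; u=(-0.8731+20.938)/0.9198=21.8149, w=(-0.8731−20.938)/0.9198=-23.7133
k=1: b·v=0.423×0.272=0.1151; √(2b)=0.9198; u=(0.1151+(-4.201))/0.9198=-4.4423, w=(0.1151−(-4.201))/0.9198=4.6925
k=2: b·v=0.423×0.959=0.4057; √(2b)=0.9198; u=(0.4057+24.247)/0.9198=26.8027, w=(0.4057−24.247)/0.9198=-25.9206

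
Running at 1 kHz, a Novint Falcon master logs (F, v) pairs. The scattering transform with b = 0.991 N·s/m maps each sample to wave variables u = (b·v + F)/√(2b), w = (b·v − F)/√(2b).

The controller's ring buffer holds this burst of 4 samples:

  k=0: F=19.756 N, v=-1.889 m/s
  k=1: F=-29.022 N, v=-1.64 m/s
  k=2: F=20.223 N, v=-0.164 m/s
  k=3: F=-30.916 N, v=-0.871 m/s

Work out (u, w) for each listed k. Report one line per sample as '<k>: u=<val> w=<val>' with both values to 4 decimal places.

0: u=12.7032 w=-15.3626
1: u=-21.7691 w=19.4602
2: u=14.2492 w=-14.4800
3: u=-22.5731 w=21.3468

k=0: b·v=0.991×(-1.889)=-1.8720; √(2b)=1.4078; u=(-1.8720+19.756)/1.4078=12.7032, w=(-1.8720−19.756)/1.4078=-15.3626
k=1: b·v=0.991×(-1.64)=-1.6252; √(2b)=1.4078; u=(-1.6252+(-29.022))/1.4078=-21.7691, w=(-1.6252−(-29.022))/1.4078=19.4602
k=2: b·v=0.991×(-0.164)=-0.1625; √(2b)=1.4078; u=(-0.1625+20.223)/1.4078=14.2492, w=(-0.1625−20.223)/1.4078=-14.4800
k=3: b·v=0.991×(-0.871)=-0.8632; √(2b)=1.4078; u=(-0.8632+(-30.916))/1.4078=-22.5731, w=(-0.8632−(-30.916))/1.4078=21.3468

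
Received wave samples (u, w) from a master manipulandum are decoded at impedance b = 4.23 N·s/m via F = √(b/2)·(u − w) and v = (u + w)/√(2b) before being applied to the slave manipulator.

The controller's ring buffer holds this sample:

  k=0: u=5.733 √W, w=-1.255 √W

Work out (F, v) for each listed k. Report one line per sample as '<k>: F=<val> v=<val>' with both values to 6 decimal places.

0: F=10.162676 v=1.539568

k=0: u−w=6.988000, u+w=4.478000; √(b/2)=1.454304, √(2b)=2.908608; F=1.454304×6.988=10.162676, v=4.478000/2.908608=1.539568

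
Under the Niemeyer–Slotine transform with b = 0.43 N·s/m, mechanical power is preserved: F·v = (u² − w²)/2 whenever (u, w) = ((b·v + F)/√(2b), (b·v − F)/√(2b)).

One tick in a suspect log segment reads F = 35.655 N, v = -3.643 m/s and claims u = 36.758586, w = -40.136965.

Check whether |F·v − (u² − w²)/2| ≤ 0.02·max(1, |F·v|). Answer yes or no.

F·v = 35.655×(-3.643) = -129.891165 W.
(u² − w²)/2 = (1351.193645 − 1610.975959)/2 = -129.891157 W.
|Δ| = 0.000008;  2% of max(1, |F·v|) = 2.597823.

yes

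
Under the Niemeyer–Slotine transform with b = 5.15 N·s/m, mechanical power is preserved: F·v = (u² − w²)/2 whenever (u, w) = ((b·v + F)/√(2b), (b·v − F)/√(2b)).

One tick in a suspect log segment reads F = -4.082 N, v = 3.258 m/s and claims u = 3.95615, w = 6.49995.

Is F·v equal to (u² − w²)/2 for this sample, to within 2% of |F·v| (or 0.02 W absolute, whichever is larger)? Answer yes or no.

F·v = (-4.082)×3.258 = -13.2992 W.
(u² − w²)/2 = (15.6511 − 42.2494)/2 = -13.2991 W.
|Δ| = 0.0000;  2% of max(1, |F·v|) = 0.2660.

yes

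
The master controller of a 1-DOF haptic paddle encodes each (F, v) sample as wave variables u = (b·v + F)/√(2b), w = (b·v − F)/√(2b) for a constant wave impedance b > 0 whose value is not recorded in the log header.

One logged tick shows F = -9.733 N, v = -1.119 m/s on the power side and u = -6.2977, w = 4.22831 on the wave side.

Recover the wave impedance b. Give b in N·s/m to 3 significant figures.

b = 1.71 N·s/m

u + w = -2.0694;  u + w = √(2b)·v, so √(2b) = -2.0694/(-1.119) = 1.8493.
b = (√(2b))²/2 = 3.4200/2 = 1.7100.
(Check via u − w = 2F/√(2b): u − w = -10.5260, 2F/√(2b) = -10.5260.)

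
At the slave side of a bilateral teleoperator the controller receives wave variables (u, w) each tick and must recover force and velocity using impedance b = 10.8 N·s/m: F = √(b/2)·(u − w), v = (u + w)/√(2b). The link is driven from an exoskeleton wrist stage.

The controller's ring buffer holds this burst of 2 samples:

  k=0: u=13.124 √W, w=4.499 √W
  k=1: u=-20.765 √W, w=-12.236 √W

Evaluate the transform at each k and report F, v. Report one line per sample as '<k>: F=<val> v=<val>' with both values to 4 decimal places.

0: F=20.0427 v=3.7919
1: F=-19.8196 v=-7.1007

k=0: u−w=8.6250, u+w=17.6230; √(b/2)=2.3238, √(2b)=4.6476; F=2.3238×8.625=20.0427, v=17.6230/4.6476=3.7919
k=1: u−w=-8.5290, u+w=-33.0010; √(b/2)=2.3238, √(2b)=4.6476; F=2.3238×(-8.529)=-19.8196, v=-33.0010/4.6476=-7.1007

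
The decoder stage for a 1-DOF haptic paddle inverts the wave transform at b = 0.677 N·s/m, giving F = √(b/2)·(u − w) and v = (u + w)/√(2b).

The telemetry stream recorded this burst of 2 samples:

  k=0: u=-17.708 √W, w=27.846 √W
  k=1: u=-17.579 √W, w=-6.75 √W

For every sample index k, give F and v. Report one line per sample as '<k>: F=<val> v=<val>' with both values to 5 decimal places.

0: F=-26.50366 v=8.71250
1: F=-6.30039 v=-20.90812

k=0: u−w=-45.55400, u+w=10.13800; √(b/2)=0.58181, √(2b)=1.16362; F=0.58181×(-45.554)=-26.50366, v=10.13800/1.16362=8.71250
k=1: u−w=-10.82900, u+w=-24.32900; √(b/2)=0.58181, √(2b)=1.16362; F=0.58181×(-10.829)=-6.30039, v=-24.32900/1.16362=-20.90812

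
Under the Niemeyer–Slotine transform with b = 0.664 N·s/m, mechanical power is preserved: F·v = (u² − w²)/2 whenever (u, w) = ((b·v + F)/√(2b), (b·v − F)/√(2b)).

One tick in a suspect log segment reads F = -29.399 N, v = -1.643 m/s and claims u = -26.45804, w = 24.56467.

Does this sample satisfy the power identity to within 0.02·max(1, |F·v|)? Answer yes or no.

F·v = (-29.399)×(-1.643) = 48.30256 W.
(u² − w²)/2 = (700.02788 − 603.42301)/2 = 48.30243 W.
|Δ| = 0.00012;  2% of max(1, |F·v|) = 0.96605.

yes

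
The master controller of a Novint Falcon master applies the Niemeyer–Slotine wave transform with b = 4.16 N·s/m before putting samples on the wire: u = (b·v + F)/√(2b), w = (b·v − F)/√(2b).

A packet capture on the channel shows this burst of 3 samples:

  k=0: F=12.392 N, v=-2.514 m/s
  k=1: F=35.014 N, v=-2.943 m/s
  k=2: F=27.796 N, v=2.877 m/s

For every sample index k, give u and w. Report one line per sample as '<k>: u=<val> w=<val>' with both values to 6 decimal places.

0: u=0.670411 w=-7.921895
1: u=7.894465 w=-16.383375
2: u=13.785798 w=-5.487261

k=0: b·v=4.16×(-2.514)=-10.458240; √(2b)=2.884441; u=(-10.458240+12.392)/2.884441=0.670411, w=(-10.458240−12.392)/2.884441=-7.921895
k=1: b·v=4.16×(-2.943)=-12.242880; √(2b)=2.884441; u=(-12.242880+35.014)/2.884441=7.894465, w=(-12.242880−35.014)/2.884441=-16.383375
k=2: b·v=4.16×2.877=11.968320; √(2b)=2.884441; u=(11.968320+27.796)/2.884441=13.785798, w=(11.968320−27.796)/2.884441=-5.487261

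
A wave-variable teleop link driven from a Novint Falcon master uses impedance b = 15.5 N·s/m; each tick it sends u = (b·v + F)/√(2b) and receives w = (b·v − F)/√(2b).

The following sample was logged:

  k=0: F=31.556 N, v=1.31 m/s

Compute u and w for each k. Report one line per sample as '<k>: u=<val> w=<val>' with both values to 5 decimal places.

0: u=9.31451 w=-2.02074

k=0: b·v=15.5×1.31=20.30500; √(2b)=5.56776; u=(20.30500+31.556)/5.56776=9.31451, w=(20.30500−31.556)/5.56776=-2.02074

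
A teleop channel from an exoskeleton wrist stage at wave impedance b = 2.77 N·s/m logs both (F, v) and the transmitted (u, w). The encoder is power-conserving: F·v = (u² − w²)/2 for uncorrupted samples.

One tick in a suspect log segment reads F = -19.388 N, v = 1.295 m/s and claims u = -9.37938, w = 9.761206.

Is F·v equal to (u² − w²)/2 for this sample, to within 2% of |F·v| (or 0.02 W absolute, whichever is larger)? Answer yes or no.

no

F·v = (-19.388)×1.295 = -25.107460 W.
(u² − w²)/2 = (87.972769 − 95.281143)/2 = -3.654187 W.
|Δ| = 21.453273;  2% of max(1, |F·v|) = 0.502149.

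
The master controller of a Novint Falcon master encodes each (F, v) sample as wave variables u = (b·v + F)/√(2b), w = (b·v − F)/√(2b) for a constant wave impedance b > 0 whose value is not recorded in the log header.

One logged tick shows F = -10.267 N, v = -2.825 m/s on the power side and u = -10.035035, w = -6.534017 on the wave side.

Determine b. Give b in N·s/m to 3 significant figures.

u + w = -16.569052;  u + w = √(2b)·v, so √(2b) = -16.569052/(-2.825) = 5.865151.
b = (√(2b))²/2 = 34.399998/2 = 17.199999.
(Check via u − w = 2F/√(2b): u − w = -3.501018, 2F/√(2b) = -3.501018.)

b = 17.2 N·s/m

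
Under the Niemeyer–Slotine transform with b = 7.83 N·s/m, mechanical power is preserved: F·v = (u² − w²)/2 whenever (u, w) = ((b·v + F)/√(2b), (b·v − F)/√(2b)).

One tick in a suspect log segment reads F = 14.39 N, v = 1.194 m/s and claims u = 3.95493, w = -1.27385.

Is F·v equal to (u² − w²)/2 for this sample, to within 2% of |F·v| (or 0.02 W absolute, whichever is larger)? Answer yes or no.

F·v = 14.39×1.194 = 17.1817 W.
(u² − w²)/2 = (15.6415 − 1.6227)/2 = 7.0094 W.
|Δ| = 10.1723;  2% of max(1, |F·v|) = 0.3436.

no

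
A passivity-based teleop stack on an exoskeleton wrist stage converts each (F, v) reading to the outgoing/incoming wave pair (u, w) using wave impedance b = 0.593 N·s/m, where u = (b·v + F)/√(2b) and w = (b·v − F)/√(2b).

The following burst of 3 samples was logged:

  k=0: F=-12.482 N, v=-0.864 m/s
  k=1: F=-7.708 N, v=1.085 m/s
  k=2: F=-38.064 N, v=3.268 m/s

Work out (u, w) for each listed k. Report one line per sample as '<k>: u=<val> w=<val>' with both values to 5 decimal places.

k=0: b·v=0.593×(-0.864)=-0.51235; √(2b)=1.08904; u=(-0.51235+(-12.482))/1.08904=-11.93197, w=(-0.51235−(-12.482))/1.08904=10.99105
k=1: b·v=0.593×1.085=0.64340; √(2b)=1.08904; u=(0.64340+(-7.708))/1.08904=-6.48702, w=(0.64340−(-7.708))/1.08904=7.66862
k=2: b·v=0.593×3.268=1.93792; √(2b)=1.08904; u=(1.93792+(-38.064))/1.08904=-33.17252, w=(1.93792−(-38.064))/1.08904=36.73149

0: u=-11.93197 w=10.99105
1: u=-6.48702 w=7.66862
2: u=-33.17252 w=36.73149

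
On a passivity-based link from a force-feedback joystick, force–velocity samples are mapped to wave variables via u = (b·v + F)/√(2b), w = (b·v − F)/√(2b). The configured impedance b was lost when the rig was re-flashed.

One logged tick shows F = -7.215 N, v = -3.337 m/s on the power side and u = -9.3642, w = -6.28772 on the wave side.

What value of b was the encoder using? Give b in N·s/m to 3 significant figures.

u + w = -15.65192;  u + w = √(2b)·v, so √(2b) = -15.65192/(-3.337) = 4.69042.
b = (√(2b))²/2 = 22.00001/2 = 11.00000.
(Check via u − w = 2F/√(2b): u − w = -3.07648, 2F/√(2b) = -3.07649.)

b = 11 N·s/m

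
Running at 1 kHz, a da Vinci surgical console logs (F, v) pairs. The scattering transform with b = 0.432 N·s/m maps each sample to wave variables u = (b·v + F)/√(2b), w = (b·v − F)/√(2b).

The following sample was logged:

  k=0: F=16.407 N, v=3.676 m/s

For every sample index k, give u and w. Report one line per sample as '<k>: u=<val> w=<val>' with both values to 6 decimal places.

0: u=19.359572 w=-15.942671

k=0: b·v=0.432×3.676=1.588032; √(2b)=0.929516; u=(1.588032+16.407)/0.929516=19.359572, w=(1.588032−16.407)/0.929516=-15.942671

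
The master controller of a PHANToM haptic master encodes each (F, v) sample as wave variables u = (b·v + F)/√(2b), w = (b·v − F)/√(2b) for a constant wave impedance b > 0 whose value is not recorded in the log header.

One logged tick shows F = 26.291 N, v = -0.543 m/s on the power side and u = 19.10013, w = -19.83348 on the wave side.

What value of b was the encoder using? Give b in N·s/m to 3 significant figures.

b = 0.912 N·s/m

u + w = -0.7334;  u + w = √(2b)·v, so √(2b) = -0.7334/(-0.543) = 1.3506.
b = (√(2b))²/2 = 1.8240/2 = 0.9120.
(Check via u − w = 2F/√(2b): u − w = 38.9336, 2F/√(2b) = 38.9337.)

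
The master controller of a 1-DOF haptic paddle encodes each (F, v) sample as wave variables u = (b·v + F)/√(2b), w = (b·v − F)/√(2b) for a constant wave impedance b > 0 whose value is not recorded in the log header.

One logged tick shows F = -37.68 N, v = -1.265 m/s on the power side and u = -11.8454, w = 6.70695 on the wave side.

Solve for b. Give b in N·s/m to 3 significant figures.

u + w = -5.13845;  u + w = √(2b)·v, so √(2b) = -5.13845/(-1.265) = 4.06202.
b = (√(2b))²/2 = 16.49997/2 = 8.24999.
(Check via u − w = 2F/√(2b): u − w = -18.55235, 2F/√(2b) = -18.55237.)

b = 8.25 N·s/m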